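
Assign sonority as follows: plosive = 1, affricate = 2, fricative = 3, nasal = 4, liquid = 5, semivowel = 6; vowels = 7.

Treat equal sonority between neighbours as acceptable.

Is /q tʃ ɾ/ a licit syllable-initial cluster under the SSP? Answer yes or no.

yes

/q/ — plosive, sonority 1.
/tʃ/ — affricate, sonority 2.
/ɾ/ — liquid, sonority 5.
The profile 1-2-5 strictly rises, so the syllable-initial cluster satisfies the SSP.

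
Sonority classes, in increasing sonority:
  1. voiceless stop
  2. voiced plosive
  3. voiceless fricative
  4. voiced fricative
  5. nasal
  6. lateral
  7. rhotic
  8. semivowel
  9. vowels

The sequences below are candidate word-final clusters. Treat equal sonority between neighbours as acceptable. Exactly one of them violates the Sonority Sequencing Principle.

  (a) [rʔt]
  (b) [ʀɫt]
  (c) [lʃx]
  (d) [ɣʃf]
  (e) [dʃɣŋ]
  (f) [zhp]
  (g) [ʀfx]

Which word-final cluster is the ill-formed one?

e

(a) sonority 7-1-1: well-formed.
(b) sonority 7-6-1: well-formed.
(c) sonority 6-3-3: well-formed.
(d) sonority 4-3-3: well-formed.
(e) sonority 2-3-4-5: ill-formed.
(f) sonority 4-3-1: well-formed.
(g) sonority 7-3-3: well-formed.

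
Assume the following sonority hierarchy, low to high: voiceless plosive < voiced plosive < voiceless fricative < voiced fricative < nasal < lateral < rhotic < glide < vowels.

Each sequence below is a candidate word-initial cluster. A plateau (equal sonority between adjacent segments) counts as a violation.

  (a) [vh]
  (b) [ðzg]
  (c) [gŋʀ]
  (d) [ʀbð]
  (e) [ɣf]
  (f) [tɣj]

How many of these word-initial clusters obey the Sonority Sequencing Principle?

2

(a) 4-3 → violates
(b) 4-4-2 → violates
(c) 2-5-7 → obeys
(d) 7-2-4 → violates
(e) 4-3 → violates
(f) 1-4-8 → obeys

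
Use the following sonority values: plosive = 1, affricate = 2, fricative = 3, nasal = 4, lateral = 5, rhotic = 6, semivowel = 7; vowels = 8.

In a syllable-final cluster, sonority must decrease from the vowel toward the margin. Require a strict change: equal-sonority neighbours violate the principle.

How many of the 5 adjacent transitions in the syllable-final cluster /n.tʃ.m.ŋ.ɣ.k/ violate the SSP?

/n/: nasal = 4.
/tʃ/: affricate = 2.
/m/: nasal = 4.
/ŋ/: nasal = 4.
/ɣ/: fricative = 3.
/k/: plosive = 1.
/n/→/tʃ/: 4→2 (falls) — ok.
/tʃ/→/m/: 2→4 (does not fall) — violation.
/m/→/ŋ/: 4→4 (plateau) — violation.
/ŋ/→/ɣ/: 4→3 (falls) — ok.
/ɣ/→/k/: 3→1 (falls) — ok.

2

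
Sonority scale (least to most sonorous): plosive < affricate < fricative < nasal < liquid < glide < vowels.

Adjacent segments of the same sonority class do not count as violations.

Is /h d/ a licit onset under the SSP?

no

/h/: fricative = 3.
/d/: plosive = 1.
The profile is 3-1. Between /h/ (3) and /d/ (1) sonority does not rise, so the cluster violates the SSP.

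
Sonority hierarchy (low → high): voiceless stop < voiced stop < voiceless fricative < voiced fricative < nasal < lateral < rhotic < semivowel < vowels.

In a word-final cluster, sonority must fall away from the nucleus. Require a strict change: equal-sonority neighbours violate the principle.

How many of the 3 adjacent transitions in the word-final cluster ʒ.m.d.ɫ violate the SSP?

/ʒ/: voiced fricative = 4.
/m/: nasal = 5.
/d/: voiced stop = 2.
/ɫ/: lateral = 6.
/ʒ/→/m/: 4→5 (does not fall) — violation.
/m/→/d/: 5→2 (falls) — ok.
/d/→/ɫ/: 2→6 (does not fall) — violation.

2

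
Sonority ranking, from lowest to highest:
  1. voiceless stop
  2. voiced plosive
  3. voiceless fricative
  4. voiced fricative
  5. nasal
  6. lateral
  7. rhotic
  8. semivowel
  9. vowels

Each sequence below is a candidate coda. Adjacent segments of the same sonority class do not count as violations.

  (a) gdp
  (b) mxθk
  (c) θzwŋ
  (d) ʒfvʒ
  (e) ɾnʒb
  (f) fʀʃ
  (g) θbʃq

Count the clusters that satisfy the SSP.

(a) sonority 2-2-1: well-formed.
(b) sonority 5-3-3-1: well-formed.
(c) sonority 3-4-8-5: ill-formed.
(d) sonority 4-3-4-4: ill-formed.
(e) sonority 7-5-4-2: well-formed.
(f) sonority 3-7-3: ill-formed.
(g) sonority 3-2-3-1: ill-formed.

3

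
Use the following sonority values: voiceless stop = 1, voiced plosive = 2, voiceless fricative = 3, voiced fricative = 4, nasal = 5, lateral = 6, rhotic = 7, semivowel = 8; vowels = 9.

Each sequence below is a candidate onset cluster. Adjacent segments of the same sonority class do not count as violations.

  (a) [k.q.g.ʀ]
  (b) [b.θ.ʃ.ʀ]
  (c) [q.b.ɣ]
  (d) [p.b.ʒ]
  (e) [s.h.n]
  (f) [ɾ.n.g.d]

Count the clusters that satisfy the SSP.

5

(a) sonority 1-1-2-7: well-formed.
(b) sonority 2-3-3-7: well-formed.
(c) sonority 1-2-4: well-formed.
(d) sonority 1-2-4: well-formed.
(e) sonority 3-3-5: well-formed.
(f) sonority 7-5-2-2: ill-formed.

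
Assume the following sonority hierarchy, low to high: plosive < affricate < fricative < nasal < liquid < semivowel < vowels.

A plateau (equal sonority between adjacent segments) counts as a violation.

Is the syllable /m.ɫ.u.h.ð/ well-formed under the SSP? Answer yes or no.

Onset: /m/ is a nasal (sonority 4), /ɫ/ is a liquid (sonority 5); then the nucleus /u/ (sonority 7).
Onset profile 4-5-7 — rises to the nucleus.
Coda: /h/ is a fricative (sonority 3), /ð/ is a fricative (sonority 3).
Coda profile 7-3-3 — does not strictly fall throughout.

no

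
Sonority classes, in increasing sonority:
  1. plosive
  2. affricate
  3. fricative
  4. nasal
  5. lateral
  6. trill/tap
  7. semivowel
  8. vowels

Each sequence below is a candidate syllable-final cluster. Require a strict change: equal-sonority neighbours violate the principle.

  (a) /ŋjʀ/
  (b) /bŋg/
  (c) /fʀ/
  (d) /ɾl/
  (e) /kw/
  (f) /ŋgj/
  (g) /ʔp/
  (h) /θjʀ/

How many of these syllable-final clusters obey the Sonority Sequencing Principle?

(a) 4-7-6 → violates
(b) 1-4-1 → violates
(c) 3-6 → violates
(d) 6-5 → obeys
(e) 1-7 → violates
(f) 4-1-7 → violates
(g) 1-1 → violates
(h) 3-7-6 → violates

1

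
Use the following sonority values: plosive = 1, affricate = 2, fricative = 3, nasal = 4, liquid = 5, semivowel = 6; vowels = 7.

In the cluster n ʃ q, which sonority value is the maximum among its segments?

/n/ is a nasal (sonority 4).
/ʃ/ is a fricative (sonority 3).
/q/ is a plosive (sonority 1).
The maximum is 4.

4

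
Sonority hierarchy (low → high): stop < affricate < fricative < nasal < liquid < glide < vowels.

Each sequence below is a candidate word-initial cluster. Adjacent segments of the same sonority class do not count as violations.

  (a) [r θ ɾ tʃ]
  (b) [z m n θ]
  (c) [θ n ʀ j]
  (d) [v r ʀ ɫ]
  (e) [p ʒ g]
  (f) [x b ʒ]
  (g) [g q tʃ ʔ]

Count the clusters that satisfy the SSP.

(a) sonority 5-3-5-2: ill-formed.
(b) sonority 3-4-4-3: ill-formed.
(c) sonority 3-4-5-6: well-formed.
(d) sonority 3-5-5-5: well-formed.
(e) sonority 1-3-1: ill-formed.
(f) sonority 3-1-3: ill-formed.
(g) sonority 1-1-2-1: ill-formed.

2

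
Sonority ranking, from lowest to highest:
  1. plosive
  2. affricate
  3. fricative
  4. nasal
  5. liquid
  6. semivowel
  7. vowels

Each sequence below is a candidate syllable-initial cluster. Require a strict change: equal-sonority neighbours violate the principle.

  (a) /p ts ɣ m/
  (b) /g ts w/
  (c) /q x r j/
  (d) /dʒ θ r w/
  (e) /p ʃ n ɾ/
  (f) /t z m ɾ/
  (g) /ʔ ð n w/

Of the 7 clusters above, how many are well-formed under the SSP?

7

(a) 1-2-3-4 → obeys
(b) 1-2-6 → obeys
(c) 1-3-5-6 → obeys
(d) 2-3-5-6 → obeys
(e) 1-3-4-5 → obeys
(f) 1-3-4-5 → obeys
(g) 1-3-4-6 → obeys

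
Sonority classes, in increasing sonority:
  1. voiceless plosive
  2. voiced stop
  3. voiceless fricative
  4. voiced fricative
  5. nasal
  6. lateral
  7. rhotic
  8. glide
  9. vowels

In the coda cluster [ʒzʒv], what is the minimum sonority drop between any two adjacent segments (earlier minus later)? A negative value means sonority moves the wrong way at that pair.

/ʒ/: voiced fricative = 4.
/z/: voiced fricative = 4.
/ʒ/: voiced fricative = 4.
/v/: voiced fricative = 4.
/ʒ/→/z/: change +0.
/z/→/ʒ/: change +0.
/ʒ/→/v/: change +0.
Minimum = 0.

0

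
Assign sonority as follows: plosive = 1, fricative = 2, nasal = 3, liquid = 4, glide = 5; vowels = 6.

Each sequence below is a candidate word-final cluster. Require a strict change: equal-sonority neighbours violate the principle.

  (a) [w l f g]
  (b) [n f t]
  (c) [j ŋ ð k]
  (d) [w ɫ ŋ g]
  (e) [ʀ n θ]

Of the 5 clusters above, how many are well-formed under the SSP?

5

(a) sonority 5-4-2-1: well-formed.
(b) sonority 3-2-1: well-formed.
(c) sonority 5-3-2-1: well-formed.
(d) sonority 5-4-3-1: well-formed.
(e) sonority 4-3-2: well-formed.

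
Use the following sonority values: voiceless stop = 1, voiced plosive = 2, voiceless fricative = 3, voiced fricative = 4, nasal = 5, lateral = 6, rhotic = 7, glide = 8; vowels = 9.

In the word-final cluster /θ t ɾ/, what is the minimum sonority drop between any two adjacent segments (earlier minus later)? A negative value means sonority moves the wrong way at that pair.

/θ/ is a voiceless fricative (sonority 3).
/t/ is a voiceless stop (sonority 1).
/ɾ/ is a rhotic (sonority 7).
/θ/→/t/: change +2.
/t/→/ɾ/: change -6.
Minimum = -6.

-6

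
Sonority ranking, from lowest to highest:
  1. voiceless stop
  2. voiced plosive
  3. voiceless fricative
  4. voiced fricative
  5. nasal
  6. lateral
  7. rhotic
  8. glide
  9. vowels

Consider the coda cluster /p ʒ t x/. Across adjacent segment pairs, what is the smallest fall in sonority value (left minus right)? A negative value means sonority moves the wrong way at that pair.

-3

/p/ is a voiceless stop (sonority 1).
/ʒ/ is a voiced fricative (sonority 4).
/t/ is a voiceless stop (sonority 1).
/x/ is a voiceless fricative (sonority 3).
/p/→/ʒ/: change -3.
/ʒ/→/t/: change +3.
/t/→/x/: change -2.
Minimum = -3.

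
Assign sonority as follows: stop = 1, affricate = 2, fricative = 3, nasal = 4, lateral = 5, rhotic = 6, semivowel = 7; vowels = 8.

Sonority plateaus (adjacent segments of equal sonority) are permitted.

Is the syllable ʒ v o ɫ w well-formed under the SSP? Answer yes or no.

no

Onset: /ʒ/ is a fricative (sonority 3), /v/ is a fricative (sonority 3); then the nucleus /o/ (sonority 8).
Onset profile 3-3-8 — rises to the nucleus.
Coda: /ɫ/ is a lateral (sonority 5), /w/ is a semivowel (sonority 7).
Coda profile 8-5-7 — does not fall throughout.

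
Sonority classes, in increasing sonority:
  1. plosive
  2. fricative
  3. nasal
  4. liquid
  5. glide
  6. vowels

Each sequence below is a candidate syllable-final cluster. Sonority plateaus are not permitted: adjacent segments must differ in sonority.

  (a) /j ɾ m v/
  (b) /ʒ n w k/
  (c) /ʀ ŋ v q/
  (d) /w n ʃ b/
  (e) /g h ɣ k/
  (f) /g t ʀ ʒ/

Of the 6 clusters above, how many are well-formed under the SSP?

3

(a) 5-4-3-2 → obeys
(b) 2-3-5-1 → violates
(c) 4-3-2-1 → obeys
(d) 5-3-2-1 → obeys
(e) 1-2-2-1 → violates
(f) 1-1-4-2 → violates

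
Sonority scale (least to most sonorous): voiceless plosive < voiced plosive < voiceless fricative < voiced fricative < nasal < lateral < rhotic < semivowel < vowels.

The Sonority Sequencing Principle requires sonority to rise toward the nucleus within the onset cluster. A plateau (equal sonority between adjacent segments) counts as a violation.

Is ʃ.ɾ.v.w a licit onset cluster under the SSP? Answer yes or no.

no

/ʃ/: voiceless fricative = 3.
/ɾ/: rhotic = 7.
/v/: voiced fricative = 4.
/w/: semivowel = 8.
The profile is 3-7-4-8. Between /ɾ/ (7) and /v/ (4) sonority does not rise, so the cluster violates the SSP.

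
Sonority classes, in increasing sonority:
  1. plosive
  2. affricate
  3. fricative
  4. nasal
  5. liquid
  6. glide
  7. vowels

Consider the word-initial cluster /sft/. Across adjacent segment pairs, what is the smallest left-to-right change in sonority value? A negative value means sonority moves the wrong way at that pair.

-2

/s/: fricative = 3.
/f/: fricative = 3.
/t/: plosive = 1.
/s/→/f/: change +0.
/f/→/t/: change -2.
Minimum = -2.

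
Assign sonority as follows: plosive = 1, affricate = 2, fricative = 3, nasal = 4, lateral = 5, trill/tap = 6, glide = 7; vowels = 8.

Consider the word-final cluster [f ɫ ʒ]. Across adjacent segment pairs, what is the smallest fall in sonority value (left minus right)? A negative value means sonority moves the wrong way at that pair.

-2

/f/: fricative = 3.
/ɫ/: lateral = 5.
/ʒ/: fricative = 3.
/f/→/ɫ/: change -2.
/ɫ/→/ʒ/: change +2.
Minimum = -2.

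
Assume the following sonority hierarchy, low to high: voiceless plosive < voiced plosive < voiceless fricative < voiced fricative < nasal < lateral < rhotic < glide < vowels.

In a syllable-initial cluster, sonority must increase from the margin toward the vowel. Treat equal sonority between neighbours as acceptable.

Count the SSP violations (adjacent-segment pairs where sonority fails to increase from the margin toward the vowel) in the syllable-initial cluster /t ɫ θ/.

1

/t/ — voiceless plosive, sonority 1.
/ɫ/ — lateral, sonority 6.
/θ/ — voiceless fricative, sonority 3.
/t/→/ɫ/: 1→6 (rises) — ok.
/ɫ/→/θ/: 6→3 (does not rise) — violation.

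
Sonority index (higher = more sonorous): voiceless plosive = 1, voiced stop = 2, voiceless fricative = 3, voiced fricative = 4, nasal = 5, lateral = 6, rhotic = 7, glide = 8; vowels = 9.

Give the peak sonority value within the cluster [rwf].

/r/: rhotic = 7.
/w/: glide = 8.
/f/: voiceless fricative = 3.
The maximum is 8.

8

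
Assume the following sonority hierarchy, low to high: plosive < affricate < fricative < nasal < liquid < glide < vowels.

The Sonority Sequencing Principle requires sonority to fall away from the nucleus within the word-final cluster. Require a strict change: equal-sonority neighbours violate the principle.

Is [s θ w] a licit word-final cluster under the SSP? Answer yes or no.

/s/ — fricative, sonority 3.
/θ/ — fricative, sonority 3.
/w/ — glide, sonority 6.
The profile is 3-3-6. Between /s/ (3) and /θ/ (3) sonority does not fall, so the cluster violates the SSP.

no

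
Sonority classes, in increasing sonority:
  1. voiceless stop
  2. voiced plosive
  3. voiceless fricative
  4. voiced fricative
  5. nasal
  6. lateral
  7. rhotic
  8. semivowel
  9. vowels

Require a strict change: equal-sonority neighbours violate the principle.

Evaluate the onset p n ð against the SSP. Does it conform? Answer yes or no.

/p/: voiceless stop = 1.
/n/: nasal = 5.
/ð/: voiced fricative = 4.
The profile is 1-5-4. Between /n/ (5) and /ð/ (4) sonority does not rise, so the cluster violates the SSP.

no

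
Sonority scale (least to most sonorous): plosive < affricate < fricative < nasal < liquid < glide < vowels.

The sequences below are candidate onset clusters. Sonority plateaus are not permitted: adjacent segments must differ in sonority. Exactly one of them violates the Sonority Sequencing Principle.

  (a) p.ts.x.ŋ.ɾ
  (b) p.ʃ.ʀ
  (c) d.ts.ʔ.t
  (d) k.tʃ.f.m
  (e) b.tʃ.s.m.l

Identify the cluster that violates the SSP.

(a) sonority 1-2-3-4-5: well-formed.
(b) sonority 1-3-5: well-formed.
(c) sonority 1-2-1-1: ill-formed.
(d) sonority 1-2-3-4: well-formed.
(e) sonority 1-2-3-4-5: well-formed.

c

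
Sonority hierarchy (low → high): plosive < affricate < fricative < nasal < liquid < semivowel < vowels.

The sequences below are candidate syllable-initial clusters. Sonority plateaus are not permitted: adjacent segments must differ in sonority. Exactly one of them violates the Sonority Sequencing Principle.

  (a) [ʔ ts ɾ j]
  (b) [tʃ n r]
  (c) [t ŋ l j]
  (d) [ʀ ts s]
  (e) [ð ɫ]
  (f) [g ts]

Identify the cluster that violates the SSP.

(a) sonority 1-2-5-6: well-formed.
(b) sonority 2-4-5: well-formed.
(c) sonority 1-4-5-6: well-formed.
(d) sonority 5-2-3: ill-formed.
(e) sonority 3-5: well-formed.
(f) sonority 1-2: well-formed.

d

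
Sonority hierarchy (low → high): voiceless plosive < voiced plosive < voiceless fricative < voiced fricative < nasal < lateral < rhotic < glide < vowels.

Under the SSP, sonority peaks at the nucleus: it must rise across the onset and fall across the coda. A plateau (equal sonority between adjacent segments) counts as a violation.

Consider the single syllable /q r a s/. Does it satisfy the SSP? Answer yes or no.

yes

Onset: /q/ is a voiceless plosive (sonority 1), /r/ is a rhotic (sonority 7); then the nucleus /a/ (sonority 9).
Onset profile 1-7-9 — rises to the nucleus.
Coda: /s/ is a voiceless fricative (sonority 3).
Coda profile 9-3 — falls from the nucleus.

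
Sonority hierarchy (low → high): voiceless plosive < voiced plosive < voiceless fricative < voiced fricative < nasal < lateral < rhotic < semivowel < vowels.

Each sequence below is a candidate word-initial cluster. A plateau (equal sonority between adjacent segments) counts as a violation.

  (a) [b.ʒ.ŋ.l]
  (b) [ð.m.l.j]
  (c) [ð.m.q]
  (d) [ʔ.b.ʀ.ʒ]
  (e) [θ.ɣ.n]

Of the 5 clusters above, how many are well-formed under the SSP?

3

(a) [b.ʒ.ŋ.l]: profile 2-4-5-6 — obeys.
(b) [ð.m.l.j]: profile 4-5-6-8 — obeys.
(c) [ð.m.q]: profile 4-5-1 — violates.
(d) [ʔ.b.ʀ.ʒ]: profile 1-2-7-4 — violates.
(e) [θ.ɣ.n]: profile 3-4-5 — obeys.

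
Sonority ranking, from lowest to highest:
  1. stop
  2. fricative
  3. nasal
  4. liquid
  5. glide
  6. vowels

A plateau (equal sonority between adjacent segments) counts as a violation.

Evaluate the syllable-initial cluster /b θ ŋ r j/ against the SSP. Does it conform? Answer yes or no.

/b/ is a stop (sonority 1).
/θ/ is a fricative (sonority 2).
/ŋ/ is a nasal (sonority 3).
/r/ is a liquid (sonority 4).
/j/ is a glide (sonority 5).
The profile 1-2-3-4-5 strictly rises, so the syllable-initial cluster satisfies the SSP.

yes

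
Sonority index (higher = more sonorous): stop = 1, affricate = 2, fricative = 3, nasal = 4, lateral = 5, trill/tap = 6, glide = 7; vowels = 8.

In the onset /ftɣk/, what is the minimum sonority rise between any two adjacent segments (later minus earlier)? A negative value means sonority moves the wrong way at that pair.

/f/ is a fricative (sonority 3).
/t/ is a stop (sonority 1).
/ɣ/ is a fricative (sonority 3).
/k/ is a stop (sonority 1).
/f/→/t/: change -2.
/t/→/ɣ/: change +2.
/ɣ/→/k/: change -2.
Minimum = -2.

-2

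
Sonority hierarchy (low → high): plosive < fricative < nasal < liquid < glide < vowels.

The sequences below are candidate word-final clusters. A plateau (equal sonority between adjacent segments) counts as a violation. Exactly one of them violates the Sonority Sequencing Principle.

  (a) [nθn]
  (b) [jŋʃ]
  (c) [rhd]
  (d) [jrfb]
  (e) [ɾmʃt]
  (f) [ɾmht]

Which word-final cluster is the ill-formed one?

a

(a) 3-2-3 → violates
(b) 5-3-2 → obeys
(c) 4-2-1 → obeys
(d) 5-4-2-1 → obeys
(e) 4-3-2-1 → obeys
(f) 4-3-2-1 → obeys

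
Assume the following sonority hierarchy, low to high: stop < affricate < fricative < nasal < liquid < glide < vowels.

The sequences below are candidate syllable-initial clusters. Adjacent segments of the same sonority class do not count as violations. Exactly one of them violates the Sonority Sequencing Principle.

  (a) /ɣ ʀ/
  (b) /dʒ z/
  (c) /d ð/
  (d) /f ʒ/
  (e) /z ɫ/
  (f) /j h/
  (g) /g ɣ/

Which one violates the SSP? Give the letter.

f

(a) 3-5 → obeys
(b) 2-3 → obeys
(c) 1-3 → obeys
(d) 3-3 → obeys
(e) 3-5 → obeys
(f) 6-3 → violates
(g) 1-3 → obeys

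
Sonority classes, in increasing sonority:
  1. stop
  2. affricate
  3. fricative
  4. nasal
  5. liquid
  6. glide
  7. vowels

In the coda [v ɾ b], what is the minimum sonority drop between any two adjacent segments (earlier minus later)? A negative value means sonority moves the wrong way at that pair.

-2

/v/ — fricative, sonority 3.
/ɾ/ — liquid, sonority 5.
/b/ — stop, sonority 1.
/v/→/ɾ/: change -2.
/ɾ/→/b/: change +4.
Minimum = -2.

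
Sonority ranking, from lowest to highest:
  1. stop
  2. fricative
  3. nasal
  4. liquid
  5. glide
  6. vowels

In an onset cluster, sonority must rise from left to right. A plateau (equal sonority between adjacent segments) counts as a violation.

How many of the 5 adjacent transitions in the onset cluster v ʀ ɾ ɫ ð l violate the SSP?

3

/v/: fricative = 2.
/ʀ/: liquid = 4.
/ɾ/: liquid = 4.
/ɫ/: liquid = 4.
/ð/: fricative = 2.
/l/: liquid = 4.
/v/→/ʀ/: 2→4 (rises) — ok.
/ʀ/→/ɾ/: 4→4 (plateau) — violation.
/ɾ/→/ɫ/: 4→4 (plateau) — violation.
/ɫ/→/ð/: 4→2 (does not rise) — violation.
/ð/→/l/: 2→4 (rises) — ok.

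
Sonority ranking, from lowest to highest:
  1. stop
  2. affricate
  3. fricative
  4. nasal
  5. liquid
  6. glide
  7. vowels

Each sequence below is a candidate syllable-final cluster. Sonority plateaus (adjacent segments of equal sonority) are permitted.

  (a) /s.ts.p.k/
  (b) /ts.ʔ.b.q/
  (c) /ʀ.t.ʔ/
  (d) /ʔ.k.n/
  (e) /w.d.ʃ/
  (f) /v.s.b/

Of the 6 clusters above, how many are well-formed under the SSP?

4

(a) 3-2-1-1 → obeys
(b) 2-1-1-1 → obeys
(c) 5-1-1 → obeys
(d) 1-1-4 → violates
(e) 6-1-3 → violates
(f) 3-3-1 → obeys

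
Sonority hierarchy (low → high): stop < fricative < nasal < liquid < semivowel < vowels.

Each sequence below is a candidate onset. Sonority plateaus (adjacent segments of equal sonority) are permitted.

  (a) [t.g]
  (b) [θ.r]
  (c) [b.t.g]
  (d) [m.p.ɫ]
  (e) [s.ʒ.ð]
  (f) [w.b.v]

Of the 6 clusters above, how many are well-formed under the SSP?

(a) sonority 1-1: well-formed.
(b) sonority 2-4: well-formed.
(c) sonority 1-1-1: well-formed.
(d) sonority 3-1-4: ill-formed.
(e) sonority 2-2-2: well-formed.
(f) sonority 5-1-2: ill-formed.

4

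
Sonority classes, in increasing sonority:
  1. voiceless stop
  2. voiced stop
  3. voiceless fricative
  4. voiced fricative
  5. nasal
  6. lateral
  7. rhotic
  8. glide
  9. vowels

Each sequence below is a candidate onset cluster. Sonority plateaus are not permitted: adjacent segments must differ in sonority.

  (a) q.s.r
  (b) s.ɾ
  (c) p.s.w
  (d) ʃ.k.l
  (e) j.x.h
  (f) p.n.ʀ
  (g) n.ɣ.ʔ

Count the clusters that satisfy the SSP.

(a) sonority 1-3-7: well-formed.
(b) sonority 3-7: well-formed.
(c) sonority 1-3-8: well-formed.
(d) sonority 3-1-6: ill-formed.
(e) sonority 8-3-3: ill-formed.
(f) sonority 1-5-7: well-formed.
(g) sonority 5-4-1: ill-formed.

4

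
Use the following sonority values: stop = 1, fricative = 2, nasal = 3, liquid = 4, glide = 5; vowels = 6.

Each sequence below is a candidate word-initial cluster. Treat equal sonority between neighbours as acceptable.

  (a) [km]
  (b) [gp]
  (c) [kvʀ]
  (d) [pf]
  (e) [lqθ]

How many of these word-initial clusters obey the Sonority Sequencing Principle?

(a) 1-3 → obeys
(b) 1-1 → obeys
(c) 1-2-4 → obeys
(d) 1-2 → obeys
(e) 4-1-2 → violates

4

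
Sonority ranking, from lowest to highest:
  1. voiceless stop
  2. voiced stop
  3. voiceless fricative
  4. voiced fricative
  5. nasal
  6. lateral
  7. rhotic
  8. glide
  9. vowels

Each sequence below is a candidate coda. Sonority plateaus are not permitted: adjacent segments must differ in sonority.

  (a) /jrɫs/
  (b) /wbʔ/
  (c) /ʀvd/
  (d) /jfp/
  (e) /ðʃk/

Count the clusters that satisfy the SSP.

5

(a) /jrɫs/: profile 8-7-6-3 — obeys.
(b) /wbʔ/: profile 8-2-1 — obeys.
(c) /ʀvd/: profile 7-4-2 — obeys.
(d) /jfp/: profile 8-3-1 — obeys.
(e) /ðʃk/: profile 4-3-1 — obeys.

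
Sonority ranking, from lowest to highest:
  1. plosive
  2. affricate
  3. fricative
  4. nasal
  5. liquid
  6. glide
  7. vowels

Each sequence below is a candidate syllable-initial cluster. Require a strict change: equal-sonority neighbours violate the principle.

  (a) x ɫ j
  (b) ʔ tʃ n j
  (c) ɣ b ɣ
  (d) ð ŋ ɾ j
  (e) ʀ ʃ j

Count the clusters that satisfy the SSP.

(a) x ɫ j: profile 3-5-6 — obeys.
(b) ʔ tʃ n j: profile 1-2-4-6 — obeys.
(c) ɣ b ɣ: profile 3-1-3 — violates.
(d) ð ŋ ɾ j: profile 3-4-5-6 — obeys.
(e) ʀ ʃ j: profile 5-3-6 — violates.

3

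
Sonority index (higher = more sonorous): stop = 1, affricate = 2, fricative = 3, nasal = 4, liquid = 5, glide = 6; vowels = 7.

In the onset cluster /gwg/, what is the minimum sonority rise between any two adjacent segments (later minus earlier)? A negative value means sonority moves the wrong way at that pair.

-5

/g/: stop = 1.
/w/: glide = 6.
/g/: stop = 1.
/g/→/w/: change +5.
/w/→/g/: change -5.
Minimum = -5.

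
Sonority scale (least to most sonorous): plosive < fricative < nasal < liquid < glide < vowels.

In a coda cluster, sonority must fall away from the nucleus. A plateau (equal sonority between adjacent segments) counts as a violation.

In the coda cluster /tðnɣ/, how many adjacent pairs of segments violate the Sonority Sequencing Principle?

/t/ — plosive, sonority 1.
/ð/ — fricative, sonority 2.
/n/ — nasal, sonority 3.
/ɣ/ — fricative, sonority 2.
/t/→/ð/: 1→2 (does not fall) — violation.
/ð/→/n/: 2→3 (does not fall) — violation.
/n/→/ɣ/: 3→2 (falls) — ok.

2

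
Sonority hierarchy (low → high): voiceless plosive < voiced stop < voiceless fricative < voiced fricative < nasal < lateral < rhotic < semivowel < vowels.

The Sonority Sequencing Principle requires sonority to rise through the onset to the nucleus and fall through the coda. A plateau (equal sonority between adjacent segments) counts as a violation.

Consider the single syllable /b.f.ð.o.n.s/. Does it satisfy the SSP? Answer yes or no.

Onset: /b/ is a voiced stop (sonority 2), /f/ is a voiceless fricative (sonority 3), /ð/ is a voiced fricative (sonority 4); then the nucleus /o/ (sonority 9).
Onset profile 2-3-4-9 — rises to the nucleus.
Coda: /n/ is a nasal (sonority 5), /s/ is a voiceless fricative (sonority 3).
Coda profile 9-5-3 — falls from the nucleus.

yes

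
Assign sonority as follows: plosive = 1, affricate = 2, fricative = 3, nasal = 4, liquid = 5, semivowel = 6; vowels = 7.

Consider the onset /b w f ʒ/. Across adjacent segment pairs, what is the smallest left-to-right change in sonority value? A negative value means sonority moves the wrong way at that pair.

/b/: plosive = 1.
/w/: semivowel = 6.
/f/: fricative = 3.
/ʒ/: fricative = 3.
/b/→/w/: change +5.
/w/→/f/: change -3.
/f/→/ʒ/: change +0.
Minimum = -3.

-3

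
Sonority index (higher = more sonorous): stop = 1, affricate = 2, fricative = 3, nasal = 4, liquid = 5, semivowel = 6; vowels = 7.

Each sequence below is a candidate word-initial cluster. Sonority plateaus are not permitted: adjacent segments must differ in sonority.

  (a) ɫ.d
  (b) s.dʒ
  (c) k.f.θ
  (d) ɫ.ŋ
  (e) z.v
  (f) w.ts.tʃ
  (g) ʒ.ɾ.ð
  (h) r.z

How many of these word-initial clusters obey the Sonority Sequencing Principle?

0

(a) 5-1 → violates
(b) 3-2 → violates
(c) 1-3-3 → violates
(d) 5-4 → violates
(e) 3-3 → violates
(f) 6-2-2 → violates
(g) 3-5-3 → violates
(h) 5-3 → violates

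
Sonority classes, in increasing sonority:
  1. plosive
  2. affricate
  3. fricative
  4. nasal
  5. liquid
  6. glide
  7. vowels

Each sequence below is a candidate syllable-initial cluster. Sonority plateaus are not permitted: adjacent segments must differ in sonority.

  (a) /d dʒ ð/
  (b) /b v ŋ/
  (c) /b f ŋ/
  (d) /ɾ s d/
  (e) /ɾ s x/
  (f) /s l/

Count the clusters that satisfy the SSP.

4

(a) sonority 1-2-3: well-formed.
(b) sonority 1-3-4: well-formed.
(c) sonority 1-3-4: well-formed.
(d) sonority 5-3-1: ill-formed.
(e) sonority 5-3-3: ill-formed.
(f) sonority 3-5: well-formed.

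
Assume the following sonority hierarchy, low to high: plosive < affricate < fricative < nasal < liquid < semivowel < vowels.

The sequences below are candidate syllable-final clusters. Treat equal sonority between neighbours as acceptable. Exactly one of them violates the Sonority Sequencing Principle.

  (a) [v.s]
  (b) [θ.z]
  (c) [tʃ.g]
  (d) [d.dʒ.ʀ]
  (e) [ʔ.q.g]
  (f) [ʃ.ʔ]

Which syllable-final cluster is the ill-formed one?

d

(a) sonority 3-3: well-formed.
(b) sonority 3-3: well-formed.
(c) sonority 2-1: well-formed.
(d) sonority 1-2-5: ill-formed.
(e) sonority 1-1-1: well-formed.
(f) sonority 3-1: well-formed.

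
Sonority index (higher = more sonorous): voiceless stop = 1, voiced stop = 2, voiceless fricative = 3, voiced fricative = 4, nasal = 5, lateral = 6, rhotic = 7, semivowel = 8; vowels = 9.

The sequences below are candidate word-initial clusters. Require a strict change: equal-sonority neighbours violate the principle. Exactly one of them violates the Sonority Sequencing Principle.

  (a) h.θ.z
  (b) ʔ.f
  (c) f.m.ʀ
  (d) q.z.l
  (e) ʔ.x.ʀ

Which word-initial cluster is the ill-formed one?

(a) h.θ.z: profile 3-3-4 — violates.
(b) ʔ.f: profile 1-3 — obeys.
(c) f.m.ʀ: profile 3-5-7 — obeys.
(d) q.z.l: profile 1-4-6 — obeys.
(e) ʔ.x.ʀ: profile 1-3-7 — obeys.

a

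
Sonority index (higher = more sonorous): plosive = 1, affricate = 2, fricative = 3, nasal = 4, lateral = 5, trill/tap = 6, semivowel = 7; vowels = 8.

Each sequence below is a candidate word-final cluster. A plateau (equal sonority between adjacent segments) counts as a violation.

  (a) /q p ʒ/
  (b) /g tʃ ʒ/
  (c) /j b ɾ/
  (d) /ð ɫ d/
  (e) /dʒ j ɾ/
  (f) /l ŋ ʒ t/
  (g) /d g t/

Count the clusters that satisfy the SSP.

1

(a) /q p ʒ/: profile 1-1-3 — violates.
(b) /g tʃ ʒ/: profile 1-2-3 — violates.
(c) /j b ɾ/: profile 7-1-6 — violates.
(d) /ð ɫ d/: profile 3-5-1 — violates.
(e) /dʒ j ɾ/: profile 2-7-6 — violates.
(f) /l ŋ ʒ t/: profile 5-4-3-1 — obeys.
(g) /d g t/: profile 1-1-1 — violates.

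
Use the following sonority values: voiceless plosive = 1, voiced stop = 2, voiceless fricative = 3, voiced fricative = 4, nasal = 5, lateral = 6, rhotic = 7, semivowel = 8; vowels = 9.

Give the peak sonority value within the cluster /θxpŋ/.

5

/θ/ is a voiceless fricative (sonority 3).
/x/ is a voiceless fricative (sonority 3).
/p/ is a voiceless plosive (sonority 1).
/ŋ/ is a nasal (sonority 5).
The maximum is 5.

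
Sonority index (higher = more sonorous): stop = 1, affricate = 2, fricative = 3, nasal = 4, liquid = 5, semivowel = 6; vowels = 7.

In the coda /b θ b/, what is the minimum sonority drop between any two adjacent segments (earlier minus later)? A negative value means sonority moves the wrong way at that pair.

-2

/b/: stop = 1.
/θ/: fricative = 3.
/b/: stop = 1.
/b/→/θ/: change -2.
/θ/→/b/: change +2.
Minimum = -2.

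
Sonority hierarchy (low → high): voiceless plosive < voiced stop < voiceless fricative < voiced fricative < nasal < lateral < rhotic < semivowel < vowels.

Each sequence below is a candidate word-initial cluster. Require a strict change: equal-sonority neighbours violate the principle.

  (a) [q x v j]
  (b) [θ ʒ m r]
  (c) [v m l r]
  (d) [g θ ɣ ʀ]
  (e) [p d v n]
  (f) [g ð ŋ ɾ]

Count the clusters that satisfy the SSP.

(a) [q x v j]: profile 1-3-4-8 — obeys.
(b) [θ ʒ m r]: profile 3-4-5-7 — obeys.
(c) [v m l r]: profile 4-5-6-7 — obeys.
(d) [g θ ɣ ʀ]: profile 2-3-4-7 — obeys.
(e) [p d v n]: profile 1-2-4-5 — obeys.
(f) [g ð ŋ ɾ]: profile 2-4-5-7 — obeys.

6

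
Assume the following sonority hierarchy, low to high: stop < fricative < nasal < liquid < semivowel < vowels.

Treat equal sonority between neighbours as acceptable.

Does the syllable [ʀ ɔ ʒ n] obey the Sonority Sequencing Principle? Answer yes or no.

Onset: /ʀ/ is a liquid (sonority 4); then the nucleus /ɔ/ (sonority 6).
Onset profile 4-6 — rises to the nucleus.
Coda: /ʒ/ is a fricative (sonority 2), /n/ is a nasal (sonority 3).
Coda profile 6-2-3 — does not fall throughout.

no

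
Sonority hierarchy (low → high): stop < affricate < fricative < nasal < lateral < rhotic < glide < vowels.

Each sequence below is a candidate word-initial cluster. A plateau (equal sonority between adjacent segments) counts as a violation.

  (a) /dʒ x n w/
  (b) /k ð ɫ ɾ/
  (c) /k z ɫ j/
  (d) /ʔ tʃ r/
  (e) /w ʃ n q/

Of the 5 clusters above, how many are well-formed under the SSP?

(a) /dʒ x n w/: profile 2-3-4-7 — obeys.
(b) /k ð ɫ ɾ/: profile 1-3-5-6 — obeys.
(c) /k z ɫ j/: profile 1-3-5-7 — obeys.
(d) /ʔ tʃ r/: profile 1-2-6 — obeys.
(e) /w ʃ n q/: profile 7-3-4-1 — violates.

4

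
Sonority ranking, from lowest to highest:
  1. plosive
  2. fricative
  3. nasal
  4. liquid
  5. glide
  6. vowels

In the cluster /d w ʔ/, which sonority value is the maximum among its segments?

/d/ is a plosive (sonority 1).
/w/ is a glide (sonority 5).
/ʔ/ is a plosive (sonority 1).
The maximum is 5.

5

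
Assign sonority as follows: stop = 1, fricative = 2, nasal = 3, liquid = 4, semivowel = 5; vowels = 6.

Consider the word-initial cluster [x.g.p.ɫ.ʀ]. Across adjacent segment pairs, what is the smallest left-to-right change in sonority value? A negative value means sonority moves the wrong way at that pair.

/x/ — fricative, sonority 2.
/g/ — stop, sonority 1.
/p/ — stop, sonority 1.
/ɫ/ — liquid, sonority 4.
/ʀ/ — liquid, sonority 4.
/x/→/g/: change -1.
/g/→/p/: change +0.
/p/→/ɫ/: change +3.
/ɫ/→/ʀ/: change +0.
Minimum = -1.

-1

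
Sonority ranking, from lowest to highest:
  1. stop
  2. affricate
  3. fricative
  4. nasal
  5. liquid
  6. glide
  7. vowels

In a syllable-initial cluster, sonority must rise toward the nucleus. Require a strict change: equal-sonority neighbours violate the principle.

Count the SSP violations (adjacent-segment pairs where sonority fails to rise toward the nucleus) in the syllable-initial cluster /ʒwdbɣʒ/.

3

/ʒ/: fricative = 3.
/w/: glide = 6.
/d/: stop = 1.
/b/: stop = 1.
/ɣ/: fricative = 3.
/ʒ/: fricative = 3.
/ʒ/→/w/: 3→6 (rises) — ok.
/w/→/d/: 6→1 (does not rise) — violation.
/d/→/b/: 1→1 (plateau) — violation.
/b/→/ɣ/: 1→3 (rises) — ok.
/ɣ/→/ʒ/: 3→3 (plateau) — violation.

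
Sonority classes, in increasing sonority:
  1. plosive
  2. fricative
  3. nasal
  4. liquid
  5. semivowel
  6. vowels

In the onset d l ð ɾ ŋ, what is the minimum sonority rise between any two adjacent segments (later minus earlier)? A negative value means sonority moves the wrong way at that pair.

-2

/d/ — plosive, sonority 1.
/l/ — liquid, sonority 4.
/ð/ — fricative, sonority 2.
/ɾ/ — liquid, sonority 4.
/ŋ/ — nasal, sonority 3.
/d/→/l/: change +3.
/l/→/ð/: change -2.
/ð/→/ɾ/: change +2.
/ɾ/→/ŋ/: change -1.
Minimum = -2.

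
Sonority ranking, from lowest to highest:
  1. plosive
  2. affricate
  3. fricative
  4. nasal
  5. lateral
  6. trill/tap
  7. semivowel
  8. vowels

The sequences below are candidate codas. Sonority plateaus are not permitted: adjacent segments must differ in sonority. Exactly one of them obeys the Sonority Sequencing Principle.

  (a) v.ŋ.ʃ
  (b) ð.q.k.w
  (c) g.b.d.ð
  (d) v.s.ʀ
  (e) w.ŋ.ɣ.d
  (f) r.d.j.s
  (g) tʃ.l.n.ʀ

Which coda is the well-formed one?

(a) sonority 3-4-3: ill-formed.
(b) sonority 3-1-1-7: ill-formed.
(c) sonority 1-1-1-3: ill-formed.
(d) sonority 3-3-6: ill-formed.
(e) sonority 7-4-3-1: well-formed.
(f) sonority 6-1-7-3: ill-formed.
(g) sonority 2-5-4-6: ill-formed.

e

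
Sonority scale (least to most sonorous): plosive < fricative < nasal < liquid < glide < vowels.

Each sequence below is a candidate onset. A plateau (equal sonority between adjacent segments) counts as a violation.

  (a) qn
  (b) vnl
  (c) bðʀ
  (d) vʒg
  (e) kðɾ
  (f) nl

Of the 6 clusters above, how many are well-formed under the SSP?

(a) 1-3 → obeys
(b) 2-3-4 → obeys
(c) 1-2-4 → obeys
(d) 2-2-1 → violates
(e) 1-2-4 → obeys
(f) 3-4 → obeys

5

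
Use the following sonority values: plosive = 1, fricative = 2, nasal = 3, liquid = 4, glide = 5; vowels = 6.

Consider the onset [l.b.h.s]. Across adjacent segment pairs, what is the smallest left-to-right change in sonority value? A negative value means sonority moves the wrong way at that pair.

/l/ — liquid, sonority 4.
/b/ — plosive, sonority 1.
/h/ — fricative, sonority 2.
/s/ — fricative, sonority 2.
/l/→/b/: change -3.
/b/→/h/: change +1.
/h/→/s/: change +0.
Minimum = -3.

-3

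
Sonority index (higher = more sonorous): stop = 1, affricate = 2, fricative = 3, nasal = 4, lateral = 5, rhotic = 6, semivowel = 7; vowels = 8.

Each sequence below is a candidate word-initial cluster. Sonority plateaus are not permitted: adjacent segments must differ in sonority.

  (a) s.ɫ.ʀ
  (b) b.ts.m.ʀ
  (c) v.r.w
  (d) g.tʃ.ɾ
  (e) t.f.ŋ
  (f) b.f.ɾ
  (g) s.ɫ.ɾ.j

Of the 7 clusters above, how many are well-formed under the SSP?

(a) 3-5-6 → obeys
(b) 1-2-4-6 → obeys
(c) 3-6-7 → obeys
(d) 1-2-6 → obeys
(e) 1-3-4 → obeys
(f) 1-3-6 → obeys
(g) 3-5-6-7 → obeys

7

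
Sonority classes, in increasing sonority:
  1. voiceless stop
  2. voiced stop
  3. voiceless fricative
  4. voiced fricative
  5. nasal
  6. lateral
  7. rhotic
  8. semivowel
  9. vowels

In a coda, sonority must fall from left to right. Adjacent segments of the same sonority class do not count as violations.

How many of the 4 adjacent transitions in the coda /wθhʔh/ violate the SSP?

/w/ — semivowel, sonority 8.
/θ/ — voiceless fricative, sonority 3.
/h/ — voiceless fricative, sonority 3.
/ʔ/ — voiceless stop, sonority 1.
/h/ — voiceless fricative, sonority 3.
/w/→/θ/: 8→3 (falls) — ok.
/θ/→/h/: 3→3 (plateau, allowed) — ok.
/h/→/ʔ/: 3→1 (falls) — ok.
/ʔ/→/h/: 1→3 (does not fall) — violation.

1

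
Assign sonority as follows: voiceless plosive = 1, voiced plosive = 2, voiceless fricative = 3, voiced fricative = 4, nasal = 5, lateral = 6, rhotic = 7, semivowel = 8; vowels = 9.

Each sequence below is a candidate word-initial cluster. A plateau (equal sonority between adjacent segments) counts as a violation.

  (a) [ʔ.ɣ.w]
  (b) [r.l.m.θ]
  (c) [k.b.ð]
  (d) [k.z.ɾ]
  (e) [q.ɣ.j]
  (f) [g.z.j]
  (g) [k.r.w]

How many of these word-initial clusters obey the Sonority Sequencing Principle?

6

(a) 1-4-8 → obeys
(b) 7-6-5-3 → violates
(c) 1-2-4 → obeys
(d) 1-4-7 → obeys
(e) 1-4-8 → obeys
(f) 2-4-8 → obeys
(g) 1-7-8 → obeys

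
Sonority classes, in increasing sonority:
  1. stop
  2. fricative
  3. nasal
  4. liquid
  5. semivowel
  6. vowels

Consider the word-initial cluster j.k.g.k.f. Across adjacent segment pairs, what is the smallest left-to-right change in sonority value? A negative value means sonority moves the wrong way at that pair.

/j/: semivowel = 5.
/k/: stop = 1.
/g/: stop = 1.
/k/: stop = 1.
/f/: fricative = 2.
/j/→/k/: change -4.
/k/→/g/: change +0.
/g/→/k/: change +0.
/k/→/f/: change +1.
Minimum = -4.

-4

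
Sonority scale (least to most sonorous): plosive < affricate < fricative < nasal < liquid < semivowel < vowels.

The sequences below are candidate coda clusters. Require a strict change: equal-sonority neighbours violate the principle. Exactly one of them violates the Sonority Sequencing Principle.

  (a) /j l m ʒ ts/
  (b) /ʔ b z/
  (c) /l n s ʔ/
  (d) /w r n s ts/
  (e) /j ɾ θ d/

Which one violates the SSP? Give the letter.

b

(a) sonority 6-5-4-3-2: well-formed.
(b) sonority 1-1-3: ill-formed.
(c) sonority 5-4-3-1: well-formed.
(d) sonority 6-5-4-3-2: well-formed.
(e) sonority 6-5-3-1: well-formed.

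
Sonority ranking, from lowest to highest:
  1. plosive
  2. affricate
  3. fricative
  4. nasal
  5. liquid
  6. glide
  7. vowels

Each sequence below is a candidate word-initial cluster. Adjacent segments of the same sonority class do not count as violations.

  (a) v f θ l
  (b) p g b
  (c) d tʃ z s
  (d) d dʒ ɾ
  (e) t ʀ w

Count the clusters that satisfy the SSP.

(a) 3-3-3-5 → obeys
(b) 1-1-1 → obeys
(c) 1-2-3-3 → obeys
(d) 1-2-5 → obeys
(e) 1-5-6 → obeys

5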